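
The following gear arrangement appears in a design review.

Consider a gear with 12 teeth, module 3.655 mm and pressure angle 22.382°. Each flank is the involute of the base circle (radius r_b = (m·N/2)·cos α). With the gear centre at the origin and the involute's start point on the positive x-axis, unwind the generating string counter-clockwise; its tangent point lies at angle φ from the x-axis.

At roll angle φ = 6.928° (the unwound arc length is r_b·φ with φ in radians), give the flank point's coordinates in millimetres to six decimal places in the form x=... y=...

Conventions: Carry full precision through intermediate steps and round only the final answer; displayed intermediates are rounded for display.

x=20.425617 y=0.011932

single-mesh involute tooth geometry (12T wheel at module 3.655)
pitch radius r_p = m·N/2 = 3.655·12/2 = 21.930000
base radius r_b = r_p·cos α = 21.930000·cos 22.382° = 20.277919
roll angle φ = 6.928° = 0.12091641 rad
x = r_b·(cos φ + φ·sin φ) = 20.425617
y = r_b·(sin φ − φ·cos φ) = 0.011932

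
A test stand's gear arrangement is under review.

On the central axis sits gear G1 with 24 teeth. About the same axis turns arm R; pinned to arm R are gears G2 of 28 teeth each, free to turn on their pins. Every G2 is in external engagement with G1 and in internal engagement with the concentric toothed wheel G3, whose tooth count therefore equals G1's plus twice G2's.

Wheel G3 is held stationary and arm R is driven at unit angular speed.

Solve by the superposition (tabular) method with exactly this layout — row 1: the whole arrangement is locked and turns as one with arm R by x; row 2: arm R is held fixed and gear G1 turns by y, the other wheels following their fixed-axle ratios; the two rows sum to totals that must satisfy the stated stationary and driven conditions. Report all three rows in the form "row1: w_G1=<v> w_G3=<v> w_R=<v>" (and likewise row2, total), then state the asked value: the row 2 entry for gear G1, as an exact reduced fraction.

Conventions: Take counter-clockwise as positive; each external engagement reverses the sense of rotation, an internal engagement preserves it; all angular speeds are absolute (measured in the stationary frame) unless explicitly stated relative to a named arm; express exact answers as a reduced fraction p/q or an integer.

row1: w_G1=1 w_G3=1 w_R=1
row2: w_G1=10/3 w_G3=-1 w_R=0
total: w_G1=13/3 w_G3=0 w_R=1
asked value: 10/3

recognized (axles ride arm R): planetary set, 24/28/80 teeth
superposition row 1 [locked train]: every member turns x
superposition row 2 [arm held]: sun y, ring −(24/80)·y, arm 0
boundary: total ω_ring = x − (24/80)·y = 0 and total ω_arm = x = 1  ⇒  y = 10/3, x = 1
row 2 ring = −(24/80)·10/3 = -1
totals (row 1 + row 2): sun 1 + 10/3 = 13/3, ring 1 + (-1) = 0, arm 1 + 0 = 1
asked cell (row2, sun) = 10/3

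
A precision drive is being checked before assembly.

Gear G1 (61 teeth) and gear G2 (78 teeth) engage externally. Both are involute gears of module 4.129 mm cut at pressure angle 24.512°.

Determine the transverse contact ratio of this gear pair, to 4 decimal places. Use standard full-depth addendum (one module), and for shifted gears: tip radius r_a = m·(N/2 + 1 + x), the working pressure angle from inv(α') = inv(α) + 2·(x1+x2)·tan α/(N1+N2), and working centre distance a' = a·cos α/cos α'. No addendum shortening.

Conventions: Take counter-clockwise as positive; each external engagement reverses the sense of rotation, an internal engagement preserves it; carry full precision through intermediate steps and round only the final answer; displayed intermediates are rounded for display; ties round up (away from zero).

class = single-mesh tooth geometry [involute pair 61T × 78T, m = 4.129]
base radii: r_b1 = 114.584577, r_b2 = 146.517984
tip radii: r_a1 = 130.063500, r_a2 = 165.160000
no profile shift: α' = α, a' = a
action lengths: √(r_a1²−r_b1²) = 61.537701, √(r_a2²−r_b2²) = 76.225363
base pitch p_b = π·m·cos α = 11.802560
CR = (61.537701 + 76.225363 − 286.965500·sin 24.51200°)/11.802560 = 1.584887
contact ratio ≈ 1.5849

1.5849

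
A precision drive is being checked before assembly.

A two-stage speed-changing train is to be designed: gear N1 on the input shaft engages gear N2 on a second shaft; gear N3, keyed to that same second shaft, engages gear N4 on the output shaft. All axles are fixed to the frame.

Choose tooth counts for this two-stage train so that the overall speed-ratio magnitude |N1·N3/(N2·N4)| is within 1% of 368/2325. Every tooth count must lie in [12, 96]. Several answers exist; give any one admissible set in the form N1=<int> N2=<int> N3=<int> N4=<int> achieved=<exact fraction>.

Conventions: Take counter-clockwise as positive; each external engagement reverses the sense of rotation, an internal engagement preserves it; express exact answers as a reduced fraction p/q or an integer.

topology: fixed-axis compound train — 2 stages, target 368/2325
target = 368/2325 in lowest terms: an exact hit needs N1·N3 = k·368 and N2·N4 = k·2325 for one integer k, every count in [12, 96]; additionally prefer no 1:1 stage (N1 ≠ N2, N3 ≠ N4)
k = 1: N1·N3 = 368 = 16·23, N2·N4 = 2325 = 25·93
achieved = 16·23/(25·93) = 368/2325; |achieved − target| = 0 ≤ 92/58125 ✓

N1=16 N2=25 N3=23 N4=93 achieved=368/2325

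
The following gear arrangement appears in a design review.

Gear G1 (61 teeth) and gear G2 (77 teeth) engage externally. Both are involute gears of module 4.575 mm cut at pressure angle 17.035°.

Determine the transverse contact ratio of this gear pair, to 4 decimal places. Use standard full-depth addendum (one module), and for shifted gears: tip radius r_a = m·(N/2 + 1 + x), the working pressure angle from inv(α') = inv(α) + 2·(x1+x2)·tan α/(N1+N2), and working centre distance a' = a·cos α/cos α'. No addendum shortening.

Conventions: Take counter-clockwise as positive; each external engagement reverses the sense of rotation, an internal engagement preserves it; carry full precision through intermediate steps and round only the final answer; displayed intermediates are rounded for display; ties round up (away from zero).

2.0044

class = single-mesh tooth geometry [involute pair 61T × 77T, m = 4.575]
base radii: r_b1 = 133.415429, r_b2 = 168.409639
tip radii: r_a1 = 144.112500, r_a2 = 180.712500
no profile shift: α' = α, a' = a
action lengths: √(r_a1²−r_b1²) = 54.486109, √(r_a2²−r_b2²) = 65.537783
base pitch p_b = π·m·cos α = 13.742194
CR = (54.486109 + 65.537783 − 315.675000·sin 17.03500°)/13.742194 = 2.004415
contact ratio ≈ 2.0044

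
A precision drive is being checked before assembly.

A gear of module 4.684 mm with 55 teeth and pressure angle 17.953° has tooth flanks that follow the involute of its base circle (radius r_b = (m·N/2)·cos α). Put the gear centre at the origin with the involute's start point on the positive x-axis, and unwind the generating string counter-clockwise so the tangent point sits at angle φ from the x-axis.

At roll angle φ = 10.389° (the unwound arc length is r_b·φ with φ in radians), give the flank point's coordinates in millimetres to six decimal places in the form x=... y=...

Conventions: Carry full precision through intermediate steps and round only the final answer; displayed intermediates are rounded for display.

x=124.536064 y=0.242703

topology: single-mesh involute geometry — m = 4.684, N = 55
pitch radius r_p = m·N/2 = 4.684·55/2 = 128.810000
base radius r_b = r_p·cos α = 128.810000·cos 17.953° = 122.538200
roll angle φ = 10.389° = 0.18132226 rad
x = r_b·(cos φ + φ·sin φ) = 124.536064
y = r_b·(sin φ − φ·cos φ) = 0.242703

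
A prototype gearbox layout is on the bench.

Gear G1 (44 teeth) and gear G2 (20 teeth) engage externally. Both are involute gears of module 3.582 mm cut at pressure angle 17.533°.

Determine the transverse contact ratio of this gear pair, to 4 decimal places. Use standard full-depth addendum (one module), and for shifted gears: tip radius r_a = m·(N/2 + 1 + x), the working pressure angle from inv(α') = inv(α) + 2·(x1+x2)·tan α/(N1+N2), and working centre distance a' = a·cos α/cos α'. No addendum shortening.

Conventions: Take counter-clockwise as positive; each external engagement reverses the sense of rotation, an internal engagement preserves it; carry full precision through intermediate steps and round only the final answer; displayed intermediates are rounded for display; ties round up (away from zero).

1.7605

class = single-mesh tooth geometry [involute pair 44T × 20T, m = 3.582]
base radii: r_b1 = 75.143050, r_b2 = 34.155932
tip radii: r_a1 = 82.386000, r_a2 = 39.402000
no profile shift: α' = α, a' = a
action lengths: √(r_a1²−r_b1²) = 33.778323, √(r_a2²−r_b2²) = 19.644081
base pitch p_b = π·m·cos α = 10.730402
CR = (33.778323 + 19.644081 − 114.624000·sin 17.53300°)/10.730402 = 1.760544
contact ratio ≈ 1.7605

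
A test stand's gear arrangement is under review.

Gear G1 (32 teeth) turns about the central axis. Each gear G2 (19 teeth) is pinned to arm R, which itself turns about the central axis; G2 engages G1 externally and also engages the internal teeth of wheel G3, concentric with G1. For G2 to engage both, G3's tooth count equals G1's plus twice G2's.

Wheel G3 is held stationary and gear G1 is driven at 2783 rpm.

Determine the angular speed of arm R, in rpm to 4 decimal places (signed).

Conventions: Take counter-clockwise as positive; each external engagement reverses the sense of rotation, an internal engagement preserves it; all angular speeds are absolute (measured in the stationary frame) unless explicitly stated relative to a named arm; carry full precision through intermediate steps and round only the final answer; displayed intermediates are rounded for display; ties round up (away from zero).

+873.0980 rpm

recognized (axles ride arm R): planetary set, 32/19/70 teeth
normalise by the input: solve with ω_sun = 1, then scale by 2783 rpm
ring teeth: 32 + 2·19 = 70
32(ω_sun−ω_arm) = −70(ω_ring−ω_arm),  ω_ring = 0, ω_sun = 1
32(1−ω_arm) = −70(0−ω_arm)  ⇒  102·ω_arm = 32  ⇒  ω_arm = 16/51
scale: ω_arm = 16/51 × 2783 rpm = +873.0980 rpm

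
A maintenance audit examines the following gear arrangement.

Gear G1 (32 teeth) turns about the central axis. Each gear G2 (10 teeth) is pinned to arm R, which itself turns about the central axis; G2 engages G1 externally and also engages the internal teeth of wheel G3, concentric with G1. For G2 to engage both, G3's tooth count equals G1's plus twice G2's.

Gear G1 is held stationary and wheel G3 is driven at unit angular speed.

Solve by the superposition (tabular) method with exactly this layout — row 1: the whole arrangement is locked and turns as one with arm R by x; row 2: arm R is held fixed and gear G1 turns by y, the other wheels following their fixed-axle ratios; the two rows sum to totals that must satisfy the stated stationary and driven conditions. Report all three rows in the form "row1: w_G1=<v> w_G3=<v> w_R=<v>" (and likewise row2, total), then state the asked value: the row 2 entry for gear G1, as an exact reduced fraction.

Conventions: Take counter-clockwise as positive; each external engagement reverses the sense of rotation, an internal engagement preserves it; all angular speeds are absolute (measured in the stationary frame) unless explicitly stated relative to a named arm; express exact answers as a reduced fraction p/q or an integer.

row1: w_G1=13/21 w_G3=13/21 w_R=13/21
row2: w_G1=-13/21 w_G3=8/21 w_R=0
total: w_G1=0 w_G3=1 w_R=13/21
asked value: -13/21

topology: planetary set — G1 32T / G2 10T / G3 52T, arm = carrier (Willis)
row 1 — lock + rotate with arm: ω_sun = ω_ring = ω_arm = x
row 2 (arm held, sun turns y): ω_ring = −(32/52)·y, ω_arm = 0
boundary: total ω_sun = x + y = 0 and total ω_ring = x − (32/52)·y = 1  ⇒  y = -13/21, x = 13/21
row 2 ring = −(32/52)·(-13/21) = 8/21
totals (row 1 + row 2): sun 13/21 + (-13/21) = 0, ring 13/21 + 8/21 = 1, arm 13/21 + 0 = 13/21
asked cell (row2, sun) = -13/21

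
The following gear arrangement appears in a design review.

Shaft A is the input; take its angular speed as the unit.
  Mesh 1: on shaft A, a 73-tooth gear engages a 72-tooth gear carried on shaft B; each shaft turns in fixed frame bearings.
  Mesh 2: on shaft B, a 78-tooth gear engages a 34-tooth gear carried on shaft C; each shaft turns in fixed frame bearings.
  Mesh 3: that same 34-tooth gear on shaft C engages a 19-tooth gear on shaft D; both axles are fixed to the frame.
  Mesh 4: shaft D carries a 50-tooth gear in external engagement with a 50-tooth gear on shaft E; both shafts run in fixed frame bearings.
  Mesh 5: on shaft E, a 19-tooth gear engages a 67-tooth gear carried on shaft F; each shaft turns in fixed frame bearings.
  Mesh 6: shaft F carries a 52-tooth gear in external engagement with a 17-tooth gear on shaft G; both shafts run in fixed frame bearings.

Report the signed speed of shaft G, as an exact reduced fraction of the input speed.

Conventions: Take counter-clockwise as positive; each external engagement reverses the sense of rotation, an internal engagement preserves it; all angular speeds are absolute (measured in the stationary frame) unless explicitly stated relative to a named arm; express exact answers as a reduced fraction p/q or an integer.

12337/3417

6-mesh fixed-axis compound train (all bearings frame-fixed)
mesh 1 [73T→72T]: |ω|/ω_in = 1×73/72 = 73/72, sense flips to −
mesh 2 [78T→34T]: |ω|/ω_in = (73/72)×78/34 = 949/408, sense flips to +
mesh 3 [34T→19T]: |ω|/ω_in = (949/408)×34/19 = 949/228, sense flips to −
mesh 4 [50T→50T]: |ω|/ω_in = (949/228)×50/50 = 949/228, sense flips to +
mesh 5 [19T→67T]: |ω|/ω_in = (949/228)×19/67 = 949/804, sense flips to −
mesh 6 [52T→17T]: |ω|/ω_in = (949/804)×52/17 = 12337/3417, sense flips to +
signed output speed (× input speed) = 12337/3417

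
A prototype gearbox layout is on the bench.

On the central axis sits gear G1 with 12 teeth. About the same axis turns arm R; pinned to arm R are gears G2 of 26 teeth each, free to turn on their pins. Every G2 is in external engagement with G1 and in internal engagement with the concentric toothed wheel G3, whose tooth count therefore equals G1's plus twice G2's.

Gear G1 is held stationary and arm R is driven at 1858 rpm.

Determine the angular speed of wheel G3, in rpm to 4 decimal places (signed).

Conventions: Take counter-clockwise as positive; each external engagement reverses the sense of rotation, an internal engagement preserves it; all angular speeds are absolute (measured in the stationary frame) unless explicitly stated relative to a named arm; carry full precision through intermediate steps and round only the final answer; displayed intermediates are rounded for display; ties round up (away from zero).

+2206.3750 rpm

class = planetary set [G3 = 12+2·26 = 64; Willis about the carrier]
normalise by the input: solve with ω_arm = 1, then scale by 1858 rpm
ring teeth: 12 + 2·26 = 64
12(ω_sun−ω_arm) = −64(ω_ring−ω_arm),  ω_sun = 0, ω_arm = 1
ω_ring = 1 − (12/64)(0−1) = 19/16
scale: ω_ring = 19/16 × 1858 rpm = +2206.3750 rpm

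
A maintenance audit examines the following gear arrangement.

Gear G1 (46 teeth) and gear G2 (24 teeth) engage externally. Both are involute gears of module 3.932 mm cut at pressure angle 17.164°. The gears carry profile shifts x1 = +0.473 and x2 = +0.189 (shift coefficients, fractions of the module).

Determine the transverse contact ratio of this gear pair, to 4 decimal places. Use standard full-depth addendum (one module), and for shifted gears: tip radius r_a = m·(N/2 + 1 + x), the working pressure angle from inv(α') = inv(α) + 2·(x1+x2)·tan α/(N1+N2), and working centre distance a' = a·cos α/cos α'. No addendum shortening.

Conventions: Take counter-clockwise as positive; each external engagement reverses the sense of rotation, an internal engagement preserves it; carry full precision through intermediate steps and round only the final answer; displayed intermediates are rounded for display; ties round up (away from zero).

single-mesh involute tooth geometry (46T engaging 24T at module 3.932)
base radii: r_b1 = 86.408340, r_b2 = 45.082612
tip radii: r_a1 = 96.227836, r_a2 = 51.859148
inv(α') = inv(17.164°) + 2·(+0.473+0.189)·tan α/(46+24) = 0.01513693  ⇒  α' = 20.10003°
a' = a·cos α / cos α' = 137.6200·cos 17.164°/cos 20.10003° = 140.018939
action lengths: √(r_a1²−r_b1²) = 42.348497, √(r_a2²−r_b2²) = 25.630632
base pitch p_b = π·m·cos α = 11.802600
CR = (42.348497 + 25.630632 − 140.018939·sin 20.10003°)/11.802600 = 1.682696
contact ratio ≈ 1.6827

1.6827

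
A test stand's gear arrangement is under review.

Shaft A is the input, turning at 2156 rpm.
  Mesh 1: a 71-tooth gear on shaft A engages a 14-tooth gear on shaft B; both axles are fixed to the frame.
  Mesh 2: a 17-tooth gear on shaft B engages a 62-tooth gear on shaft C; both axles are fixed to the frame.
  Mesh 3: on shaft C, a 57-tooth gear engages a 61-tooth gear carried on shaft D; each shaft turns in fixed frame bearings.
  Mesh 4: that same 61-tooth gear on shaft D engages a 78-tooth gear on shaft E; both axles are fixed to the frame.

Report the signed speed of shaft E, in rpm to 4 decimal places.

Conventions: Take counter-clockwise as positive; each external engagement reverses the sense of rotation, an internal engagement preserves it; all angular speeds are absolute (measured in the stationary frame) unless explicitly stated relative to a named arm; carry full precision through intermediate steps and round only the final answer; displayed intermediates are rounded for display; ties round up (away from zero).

+2190.8697 rpm

topology: fixed-axis compound train — 4 meshes, A→E
mesh 1 [71T→14T]: ω = 2156.0000×71/14 = 10934.0000 rpm, sense flips to −
mesh 2 [17T→62T]: ω = 10934.0000×17/62 = 2998.0323 rpm, sense flips to +
mesh 3 [57T→61T]: ω = 2998.0323×57/61 = 2801.4400 rpm, sense flips to −
mesh 4 [61T→78T]: ω = 2801.4400×61/78 = 2190.8697 rpm, sense flips to +
signed output speed = +2190.8697 rpm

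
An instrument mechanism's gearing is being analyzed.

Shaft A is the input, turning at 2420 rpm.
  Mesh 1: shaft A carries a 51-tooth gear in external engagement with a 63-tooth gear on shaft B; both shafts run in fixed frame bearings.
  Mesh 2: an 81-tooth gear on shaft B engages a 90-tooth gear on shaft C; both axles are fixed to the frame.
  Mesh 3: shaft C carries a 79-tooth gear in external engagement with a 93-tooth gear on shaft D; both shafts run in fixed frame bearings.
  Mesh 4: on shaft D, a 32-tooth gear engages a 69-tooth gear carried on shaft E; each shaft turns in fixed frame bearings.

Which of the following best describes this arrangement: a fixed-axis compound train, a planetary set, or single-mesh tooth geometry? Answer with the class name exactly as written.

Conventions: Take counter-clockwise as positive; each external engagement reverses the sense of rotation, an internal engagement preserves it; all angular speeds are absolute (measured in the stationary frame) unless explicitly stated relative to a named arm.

fixed-axis compound train

recognized (5 fixed axles, 4 meshes): fixed-axis compound train
classification: fixed-axis compound train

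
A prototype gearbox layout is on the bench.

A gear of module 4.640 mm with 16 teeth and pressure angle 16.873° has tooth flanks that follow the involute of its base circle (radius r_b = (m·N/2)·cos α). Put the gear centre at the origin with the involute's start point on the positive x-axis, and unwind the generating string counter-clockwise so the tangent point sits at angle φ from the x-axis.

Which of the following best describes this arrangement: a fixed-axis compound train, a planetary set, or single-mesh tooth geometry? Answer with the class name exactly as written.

single-mesh tooth geometry

class = single-mesh tooth geometry [base-circle involute, m = 4.640, 16T]
classification: single-mesh tooth geometry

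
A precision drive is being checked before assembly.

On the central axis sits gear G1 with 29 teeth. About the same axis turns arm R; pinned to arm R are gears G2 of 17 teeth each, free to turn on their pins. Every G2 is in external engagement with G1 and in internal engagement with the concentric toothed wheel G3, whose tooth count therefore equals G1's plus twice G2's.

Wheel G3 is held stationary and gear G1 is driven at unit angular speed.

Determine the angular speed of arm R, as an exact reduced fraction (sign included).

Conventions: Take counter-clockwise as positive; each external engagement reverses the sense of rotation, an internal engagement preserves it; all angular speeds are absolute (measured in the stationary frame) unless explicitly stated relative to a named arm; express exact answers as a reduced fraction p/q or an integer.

29/92

class = planetary set [G3 = 29+2·17 = 63; Willis about the carrier]
ring teeth: 29 + 2·17 = 63
29(ω_sun−ω_arm) = −63(ω_ring−ω_arm),  ω_ring = 0, ω_sun = 1
29(1−ω_arm) = −63(0−ω_arm)  ⇒  92·ω_arm = 29  ⇒  ω_arm = 29/92
exact speed ratio = 29/92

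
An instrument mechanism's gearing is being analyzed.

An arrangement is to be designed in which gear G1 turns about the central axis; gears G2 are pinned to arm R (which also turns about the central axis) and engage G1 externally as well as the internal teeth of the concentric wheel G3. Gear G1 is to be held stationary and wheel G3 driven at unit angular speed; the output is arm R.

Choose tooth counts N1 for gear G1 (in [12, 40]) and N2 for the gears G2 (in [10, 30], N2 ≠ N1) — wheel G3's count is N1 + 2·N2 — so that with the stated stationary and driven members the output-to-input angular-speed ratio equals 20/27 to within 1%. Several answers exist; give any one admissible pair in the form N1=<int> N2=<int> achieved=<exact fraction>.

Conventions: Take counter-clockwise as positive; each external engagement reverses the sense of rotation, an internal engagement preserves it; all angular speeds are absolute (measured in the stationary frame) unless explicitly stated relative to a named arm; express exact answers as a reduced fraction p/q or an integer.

N1=14 N2=13 achieved=20/27

class = planetary set [ratio 20/27 wanted; Willis about the carrier]
Willis with ω_sun = 0: ω_arm/ω_ring = N3/(N1+N3); set equal to 20/27  ⇒  N3/N1 = (20/27)/(1 − 20/27) = 20/7
N3 = N1 + 2·N2  ⇒  N2/N1 = (N3/N1 − 1)/2 = (20/7 − 1)/2 = 13/14
smallest multiple with N1 ≥ 12 and N2 ≥ 10: k = 1  ⇒  N1 = 1·14 = 14, N2 = 1·13 = 13 (N1 ≤ 40, N2 ≤ 30, N2 ≠ N1 ✓), N3 = 14 + 2·13 = 40
check: N3/(N1+N3) with N1 = 14, N3 = 40 gives 20/27; |achieved − target| = 0 ≤ 1/135 ✓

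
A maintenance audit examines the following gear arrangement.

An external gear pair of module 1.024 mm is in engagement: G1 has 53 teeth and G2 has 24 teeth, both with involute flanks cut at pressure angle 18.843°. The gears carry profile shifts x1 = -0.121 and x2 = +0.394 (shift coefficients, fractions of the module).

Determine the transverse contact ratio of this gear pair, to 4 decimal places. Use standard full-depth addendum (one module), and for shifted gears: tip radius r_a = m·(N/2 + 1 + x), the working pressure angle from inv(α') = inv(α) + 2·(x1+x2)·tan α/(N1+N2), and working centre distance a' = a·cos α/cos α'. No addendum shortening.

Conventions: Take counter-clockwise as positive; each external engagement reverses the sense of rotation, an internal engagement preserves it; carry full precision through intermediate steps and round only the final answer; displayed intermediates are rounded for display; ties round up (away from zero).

recognized (one external pair, fixed centres): single-mesh tooth geometry, m = 1.024, N1 = 53, N2 = 24
base radii: r_b1 = 25.681704, r_b2 = 11.629451
tip radii: r_a1 = 28.036096, r_a2 = 13.715456
inv(α') = inv(18.843°) + 2·(-0.121+0.394)·tan α/(53+24) = 0.01481294  ⇒  α' = 19.96037°
a' = a·cos α / cos α' = 39.4240·cos 18.843°/cos 19.96037° = 39.695717
action lengths: √(r_a1²−r_b1²) = 11.246011, √(r_a2²−r_b2²) = 7.271149
base pitch p_b = π·m·cos α = 3.044583
CR = (11.246011 + 7.271149 − 39.695717·sin 19.96037°)/3.044583 = 1.631170
contact ratio ≈ 1.6312

1.6312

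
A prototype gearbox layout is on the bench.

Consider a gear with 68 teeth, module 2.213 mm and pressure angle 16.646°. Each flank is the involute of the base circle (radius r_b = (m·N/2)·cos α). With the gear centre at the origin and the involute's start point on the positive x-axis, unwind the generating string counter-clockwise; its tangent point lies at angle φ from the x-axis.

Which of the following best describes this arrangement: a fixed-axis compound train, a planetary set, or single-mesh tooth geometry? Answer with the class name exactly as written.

topology: single-mesh involute geometry — m = 2.213, N = 68
classification: single-mesh tooth geometry

single-mesh tooth geometry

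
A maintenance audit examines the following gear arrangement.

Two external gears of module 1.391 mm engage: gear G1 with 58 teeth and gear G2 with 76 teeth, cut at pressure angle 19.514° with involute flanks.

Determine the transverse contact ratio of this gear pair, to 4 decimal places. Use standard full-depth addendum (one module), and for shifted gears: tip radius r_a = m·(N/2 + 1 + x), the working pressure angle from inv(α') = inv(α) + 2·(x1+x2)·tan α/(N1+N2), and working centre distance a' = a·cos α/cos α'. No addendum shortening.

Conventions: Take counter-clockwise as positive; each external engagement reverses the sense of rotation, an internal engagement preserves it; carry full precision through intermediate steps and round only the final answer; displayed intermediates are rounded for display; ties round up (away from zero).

recognized (one external pair, fixed centres): single-mesh tooth geometry, m = 1.391, N1 = 58, N2 = 76
base radii: r_b1 = 38.021924, r_b2 = 49.821831
tip radii: r_a1 = 41.730000, r_a2 = 54.249000
no profile shift: α' = α, a' = a
action lengths: √(r_a1²−r_b1²) = 17.196692, √(r_a2²−r_b2²) = 21.464835
base pitch p_b = π·m·cos α = 4.118945
CR = (17.196692 + 21.464835 − 93.197000·sin 19.51400°)/4.118945 = 1.828202
contact ratio ≈ 1.8282

1.8282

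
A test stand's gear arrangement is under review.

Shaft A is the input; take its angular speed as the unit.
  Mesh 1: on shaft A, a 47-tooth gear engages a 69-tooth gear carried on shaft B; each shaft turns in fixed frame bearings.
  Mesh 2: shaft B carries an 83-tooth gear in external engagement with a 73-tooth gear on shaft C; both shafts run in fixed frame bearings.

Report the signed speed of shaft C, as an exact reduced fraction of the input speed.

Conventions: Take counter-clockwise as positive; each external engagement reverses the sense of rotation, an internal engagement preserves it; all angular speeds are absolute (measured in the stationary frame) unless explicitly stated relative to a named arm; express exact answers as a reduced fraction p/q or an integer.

2-mesh fixed-axis compound train (all bearings frame-fixed)
mesh 1 [47T→69T]: |ω|/ω_in = 1×47/69 = 47/69, sense flips to −
mesh 2 [83T→73T]: |ω|/ω_in = (47/69)×83/73 = 3901/5037, sense flips to +
signed output speed (× input speed) = 3901/5037

3901/5037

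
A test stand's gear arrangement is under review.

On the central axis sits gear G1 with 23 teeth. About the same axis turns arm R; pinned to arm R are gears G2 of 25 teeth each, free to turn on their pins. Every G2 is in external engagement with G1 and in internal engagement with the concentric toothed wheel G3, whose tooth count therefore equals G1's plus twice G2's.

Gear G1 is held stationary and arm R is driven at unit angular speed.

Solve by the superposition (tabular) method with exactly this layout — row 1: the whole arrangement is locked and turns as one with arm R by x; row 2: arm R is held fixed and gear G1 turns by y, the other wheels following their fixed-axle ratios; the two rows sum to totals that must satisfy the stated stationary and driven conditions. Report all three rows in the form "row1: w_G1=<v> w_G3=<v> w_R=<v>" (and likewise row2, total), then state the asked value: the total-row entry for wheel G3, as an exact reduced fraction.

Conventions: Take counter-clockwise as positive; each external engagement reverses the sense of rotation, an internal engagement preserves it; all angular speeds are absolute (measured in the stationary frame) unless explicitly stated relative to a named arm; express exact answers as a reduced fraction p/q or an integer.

recognized (axles ride arm R): planetary set, 23/25/73 teeth
row 1: whole set turns with the arm by x
row 2: sun turns y, ring = −(23/73)·y, arm 0
boundary: total ω_sun = x + y = 0 and total ω_arm = x = 1  ⇒  y = -1, x = 1
row 2 ring = −(23/73)·(-1) = 23/73
totals (row 1 + row 2): sun 1 + (-1) = 0, ring 1 + 23/73 = 96/73, arm 1 + 0 = 1
asked cell (total, ring) = 96/73

row1: w_G1=1 w_G3=1 w_R=1
row2: w_G1=-1 w_G3=23/73 w_R=0
total: w_G1=0 w_G3=96/73 w_R=1
asked value: 96/73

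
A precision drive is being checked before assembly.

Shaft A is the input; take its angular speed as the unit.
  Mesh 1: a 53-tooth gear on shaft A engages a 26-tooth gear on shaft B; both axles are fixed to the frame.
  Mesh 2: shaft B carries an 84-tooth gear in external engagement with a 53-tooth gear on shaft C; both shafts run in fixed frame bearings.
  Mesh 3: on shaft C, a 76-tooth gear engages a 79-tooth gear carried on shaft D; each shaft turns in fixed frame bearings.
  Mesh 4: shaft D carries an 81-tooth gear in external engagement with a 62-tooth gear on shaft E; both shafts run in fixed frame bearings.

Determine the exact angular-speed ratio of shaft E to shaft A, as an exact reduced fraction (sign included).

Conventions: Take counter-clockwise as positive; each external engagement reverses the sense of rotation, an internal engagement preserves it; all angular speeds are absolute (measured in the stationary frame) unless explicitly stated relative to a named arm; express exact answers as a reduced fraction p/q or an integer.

class = fixed-axis compound train [4 meshes; 4 ratios multiply, 4 sense flips]
mesh 1 [53T→26T]: running ratio 53/26, sense −
mesh 2 [84T→53T]: running ratio 42/13, sense +
mesh 3 [76T→79T]: running ratio 3192/1027, sense −
mesh 4 [81T→62T]: running ratio 129276/31837, sense +
ω_out/ω_in = 129276/31837

129276/31837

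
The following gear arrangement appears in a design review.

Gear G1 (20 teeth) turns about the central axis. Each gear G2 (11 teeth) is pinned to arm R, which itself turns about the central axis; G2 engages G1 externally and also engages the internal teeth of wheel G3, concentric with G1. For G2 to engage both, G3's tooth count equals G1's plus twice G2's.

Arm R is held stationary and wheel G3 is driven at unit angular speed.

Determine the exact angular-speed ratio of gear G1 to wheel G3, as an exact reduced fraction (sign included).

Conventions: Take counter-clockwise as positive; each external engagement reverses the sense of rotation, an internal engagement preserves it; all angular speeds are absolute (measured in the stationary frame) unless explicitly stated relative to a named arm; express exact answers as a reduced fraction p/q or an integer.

recognized (axles ride arm R): planetary set, 20/11/42 teeth
ring teeth: 20 + 2·11 = 42
20(ω_sun−ω_arm) = −42(ω_ring−ω_arm),  ω_arm = 0, ω_ring = 1
ω_sun = 0 − (42/20)(1−0) = -21/10
ω_out/ω_in = -21/10

-21/10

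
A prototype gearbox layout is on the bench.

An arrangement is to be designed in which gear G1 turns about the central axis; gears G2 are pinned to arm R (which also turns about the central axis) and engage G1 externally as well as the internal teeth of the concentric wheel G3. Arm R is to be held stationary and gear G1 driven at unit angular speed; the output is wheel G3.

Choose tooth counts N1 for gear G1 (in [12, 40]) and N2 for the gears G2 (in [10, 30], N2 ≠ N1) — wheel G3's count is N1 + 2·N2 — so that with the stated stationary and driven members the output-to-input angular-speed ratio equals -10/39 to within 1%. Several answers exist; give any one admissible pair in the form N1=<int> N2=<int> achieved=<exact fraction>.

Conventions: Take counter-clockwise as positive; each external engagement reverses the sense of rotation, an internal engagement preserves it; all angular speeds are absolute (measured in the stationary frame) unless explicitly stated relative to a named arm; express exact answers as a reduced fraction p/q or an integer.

planetary set to be sized for -10/39 (Willis relation)
Willis with ω_arm = 0: ω_ring/ω_sun = −N1/N3; set equal to -10/39  ⇒  N3/N1 = −1/(-10/39) = 39/10
N3 = N1 + 2·N2  ⇒  N2/N1 = (N3/N1 − 1)/2 = (39/10 − 1)/2 = 29/20
smallest multiple with N1 ≥ 12 and N2 ≥ 10: k = 1  ⇒  N1 = 1·20 = 20, N2 = 1·29 = 29 (N1 ≤ 40, N2 ≤ 30, N2 ≠ N1 ✓), N3 = 20 + 2·29 = 78
check: −N1/N3 with N1 = 20, N3 = 78 gives -10/39; |achieved − target| = 0 ≤ 1/390 ✓

N1=20 N2=29 achieved=-10/39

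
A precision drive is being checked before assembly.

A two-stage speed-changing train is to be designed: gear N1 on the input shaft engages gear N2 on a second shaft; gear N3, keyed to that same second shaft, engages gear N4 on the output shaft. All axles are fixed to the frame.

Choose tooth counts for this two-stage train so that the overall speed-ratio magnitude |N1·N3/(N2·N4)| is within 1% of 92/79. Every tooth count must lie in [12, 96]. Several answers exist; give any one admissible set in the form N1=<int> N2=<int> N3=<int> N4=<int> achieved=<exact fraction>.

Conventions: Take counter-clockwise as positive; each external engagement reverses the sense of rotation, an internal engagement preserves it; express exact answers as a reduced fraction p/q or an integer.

topology: fixed-axis compound train — 2 stages, target 92/79
target = 92/79 in lowest terms: an exact hit needs N1·N3 = k·92 and N2·N4 = k·79 for one integer k, every count in [12, 96]; additionally prefer no 1:1 stage (N1 ≠ N2, N3 ≠ N4)
k = 1…11: no 1:1-free in-range split of k·92 and k·79 into factor pairs; take k = 12
k = 12: N1·N3 = 1104 = 12·92, N2·N4 = 948 = 79·12
achieved = 12·92/(79·12) = 92/79; |achieved − target| = 0 ≤ 23/1975 ✓

N1=12 N2=79 N3=92 N4=12 achieved=92/79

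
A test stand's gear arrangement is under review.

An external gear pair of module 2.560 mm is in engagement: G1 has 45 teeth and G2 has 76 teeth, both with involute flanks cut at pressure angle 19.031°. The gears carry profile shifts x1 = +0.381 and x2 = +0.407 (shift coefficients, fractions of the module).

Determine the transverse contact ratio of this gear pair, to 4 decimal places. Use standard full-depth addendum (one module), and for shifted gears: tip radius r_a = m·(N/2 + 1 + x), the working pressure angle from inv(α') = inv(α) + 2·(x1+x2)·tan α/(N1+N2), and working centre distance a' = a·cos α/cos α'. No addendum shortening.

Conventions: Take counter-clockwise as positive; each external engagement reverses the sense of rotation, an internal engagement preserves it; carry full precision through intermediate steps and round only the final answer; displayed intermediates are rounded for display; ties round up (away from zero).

topology: single-mesh involute geometry — m = 2.560, 45T/76T pair
base radii: r_b1 = 54.451716, r_b2 = 91.962898
tip radii: r_a1 = 61.135360, r_a2 = 100.881920
inv(α') = inv(19.031°) + 2·(+0.381+0.407)·tan α/(45+76) = 0.01727200  ⇒  α' = 20.97161°
a' = a·cos α / cos α' = 154.8800·cos 19.031°/cos 20.97161° = 156.801479
action lengths: √(r_a1²−r_b1²) = 27.794656, √(r_a2²−r_b2²) = 41.472729
base pitch p_b = π·m·cos α = 7.602894
CR = (27.794656 + 41.472729 − 156.801479·sin 20.97161°)/7.602894 = 1.729249
contact ratio ≈ 1.7292

1.7292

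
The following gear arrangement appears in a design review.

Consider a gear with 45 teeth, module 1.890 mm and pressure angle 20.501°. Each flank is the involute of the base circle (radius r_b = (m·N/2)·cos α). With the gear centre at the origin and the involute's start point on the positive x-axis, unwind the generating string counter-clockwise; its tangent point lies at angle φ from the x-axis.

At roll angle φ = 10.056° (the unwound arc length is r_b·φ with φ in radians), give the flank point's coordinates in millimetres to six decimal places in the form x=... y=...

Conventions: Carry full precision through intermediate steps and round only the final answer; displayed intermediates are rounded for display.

x=40.440494 y=0.071561

recognized (one wheel, involute flank): single-mesh tooth geometry, m = 1.890, N = 45
pitch radius r_p = m·N/2 = 1.890·45/2 = 42.525000
base radius r_b = r_p·cos α = 42.525000·cos 20.501° = 39.831725
roll angle φ = 10.056° = 0.17551031 rad
x = r_b·(cos φ + φ·sin φ) = 40.440494
y = r_b·(sin φ − φ·cos φ) = 0.071561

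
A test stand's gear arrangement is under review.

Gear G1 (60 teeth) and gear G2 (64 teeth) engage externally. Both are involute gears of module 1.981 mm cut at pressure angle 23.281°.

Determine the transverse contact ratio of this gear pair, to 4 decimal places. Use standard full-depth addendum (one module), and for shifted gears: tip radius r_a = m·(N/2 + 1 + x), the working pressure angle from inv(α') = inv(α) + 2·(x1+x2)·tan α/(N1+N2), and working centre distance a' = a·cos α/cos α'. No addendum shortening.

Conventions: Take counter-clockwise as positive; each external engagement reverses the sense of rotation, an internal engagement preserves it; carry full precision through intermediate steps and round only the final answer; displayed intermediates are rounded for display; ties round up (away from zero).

topology: single-mesh involute geometry — m = 1.981, 60T/64T pair
base radii: r_b1 = 54.591061, r_b2 = 58.230465
tip radii: r_a1 = 61.411000, r_a2 = 65.373000
no profile shift: α' = α, a' = a
action lengths: √(r_a1²−r_b1²) = 28.126980, √(r_a2²−r_b2²) = 29.712659
base pitch p_b = π·m·cos α = 5.716763
CR = (28.126980 + 29.712659 − 122.822000·sin 23.28100°)/5.716763 = 1.625983
contact ratio ≈ 1.6260

1.6260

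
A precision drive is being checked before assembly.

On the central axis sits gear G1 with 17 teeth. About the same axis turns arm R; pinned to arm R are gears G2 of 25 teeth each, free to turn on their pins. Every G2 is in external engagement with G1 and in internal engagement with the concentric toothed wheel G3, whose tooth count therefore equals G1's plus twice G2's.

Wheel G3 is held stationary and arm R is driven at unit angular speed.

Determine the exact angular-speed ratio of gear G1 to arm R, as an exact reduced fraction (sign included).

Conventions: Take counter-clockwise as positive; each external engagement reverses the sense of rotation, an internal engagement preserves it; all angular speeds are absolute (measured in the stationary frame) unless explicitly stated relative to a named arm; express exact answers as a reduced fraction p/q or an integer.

recognized (axles ride arm R): planetary set, 17/25/67 teeth
ring teeth: 17 + 2·25 = 67
17(ω_sun−ω_arm) = −67(ω_ring−ω_arm),  ω_ring = 0, ω_arm = 1
ω_sun = 1 − (67/17)(0−1) = 84/17
ω_out/ω_in = 84/17

84/17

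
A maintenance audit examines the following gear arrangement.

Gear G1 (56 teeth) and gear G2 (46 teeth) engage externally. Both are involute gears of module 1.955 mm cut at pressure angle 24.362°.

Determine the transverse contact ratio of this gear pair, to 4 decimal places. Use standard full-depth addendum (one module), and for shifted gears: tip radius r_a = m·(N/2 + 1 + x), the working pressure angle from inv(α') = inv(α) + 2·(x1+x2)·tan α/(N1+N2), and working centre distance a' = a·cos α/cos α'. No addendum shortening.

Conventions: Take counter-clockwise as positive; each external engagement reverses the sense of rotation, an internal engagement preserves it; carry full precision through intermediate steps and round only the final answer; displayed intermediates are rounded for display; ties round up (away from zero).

class = single-mesh tooth geometry [involute pair 56T × 46T, m = 1.955]
base radii: r_b1 = 49.865810, r_b2 = 40.961201
tip radii: r_a1 = 56.695000, r_a2 = 46.920000
no profile shift: α' = α, a' = a
action lengths: √(r_a1²−r_b1²) = 26.976360, √(r_a2²−r_b2²) = 22.883758
base pitch p_b = π·m·cos α = 5.594931
CR = (26.976360 + 22.883758 − 99.705000·sin 24.36200°)/5.594931 = 1.560657
contact ratio ≈ 1.5607

1.5607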